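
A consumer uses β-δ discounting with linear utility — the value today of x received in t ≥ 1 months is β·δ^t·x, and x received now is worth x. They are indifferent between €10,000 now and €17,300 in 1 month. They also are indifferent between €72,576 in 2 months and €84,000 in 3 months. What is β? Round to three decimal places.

From the later pair, β·δ^2·72576 = β·δ^3·84000; dividing through, δ = 72576/84000 = 0.86400.
Now use the now-vs-future pair: 10000 = β·δ·17300 gives β = 10000/(0.86400·17300) ≈ 0.669.

β ≈ 0.669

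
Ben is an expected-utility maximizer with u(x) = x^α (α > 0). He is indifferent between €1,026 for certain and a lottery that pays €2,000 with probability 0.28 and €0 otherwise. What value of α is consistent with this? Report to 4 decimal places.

α ≈ 1.9071

EU(lottery) = 0.28·2000^α + 0.72·0 = 0.28·2000^α.
Equating: 1026^α = 0.28·2000^α, i.e. 0.5130^α = 0.28.
Taking logs: α·ln(1026/2000) = ln(0.28), so α = -1.2729657 / -0.6674794 ≈ 1.9071.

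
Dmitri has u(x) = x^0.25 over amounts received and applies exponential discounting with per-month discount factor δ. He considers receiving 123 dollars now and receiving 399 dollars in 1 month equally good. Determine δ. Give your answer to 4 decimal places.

Equating discounted utilities: u(123) = δ·u(399) ⇒ δ = u(123)/u(399).
With u(x) = x^0.25: δ = 123^0.25/399^0.25 = (123/399)^0.25 = 0.74513.

δ ≈ 0.7451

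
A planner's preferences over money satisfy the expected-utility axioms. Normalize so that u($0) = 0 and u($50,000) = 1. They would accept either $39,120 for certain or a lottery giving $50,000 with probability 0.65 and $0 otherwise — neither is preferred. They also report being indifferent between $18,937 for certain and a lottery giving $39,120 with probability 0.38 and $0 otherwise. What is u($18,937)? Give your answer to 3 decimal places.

0.247

First, u($39,120) = 0.65·u($50,000) + 0.35·u($0) = 0.65.
Then u($18,937) = 0.38·u($39,120) + 0.62·u($0) = 0.38·0.65 + 0.62·0.00 = 0.2470.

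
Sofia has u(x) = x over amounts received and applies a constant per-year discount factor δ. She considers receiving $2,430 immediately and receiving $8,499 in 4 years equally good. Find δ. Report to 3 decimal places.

δ ≈ 0.731

Indifference means u(2430) = δ^4 · u(8499), so δ^4 = u(2430)/u(8499).
With u(x) = x: δ^4 = 2430/8499 = 0.28592.
Hence δ = (0.28592)^(1/4) = 0.73124.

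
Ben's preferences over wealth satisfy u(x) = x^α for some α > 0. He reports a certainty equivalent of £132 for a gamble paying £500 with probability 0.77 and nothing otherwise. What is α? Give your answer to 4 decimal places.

EU(lottery) = 0.77·500^α + 0.23·0 = 0.77·500^α.
Setting u(132) equal to that: 132^α = 0.77·500^α ⇒ (132/500)^α = 0.77.
α = ln(0.77) / ln(132/500) = -0.2613648/-1.3318062 ≈ 0.1962.

α ≈ 0.1962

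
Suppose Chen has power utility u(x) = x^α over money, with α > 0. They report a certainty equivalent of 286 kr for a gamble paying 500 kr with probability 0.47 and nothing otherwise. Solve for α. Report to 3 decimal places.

α ≈ 1.352

Since u(0) = 0, the lottery's EU is 0.47·500^α.
Setting u(286) equal to that: 286^α = 0.47·500^α ⇒ (286/500)^α = 0.47.
Take logs: α = ln 0.47 / ln(286/500) ≈ 1.35159.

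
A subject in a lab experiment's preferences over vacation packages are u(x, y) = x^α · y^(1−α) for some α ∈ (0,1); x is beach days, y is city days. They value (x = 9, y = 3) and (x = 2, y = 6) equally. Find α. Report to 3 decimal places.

α ≈ 0.315

Set the two utilities equal: 9^α·3^(1−α) = 2^α·6^(1−α).
Taking logs: α·ln 9 + (1−α)·ln 3 = α·ln 2 + (1−α)·ln 6, i.e. α·1.504077 = (1−α)·0.693147.
Thus α·(2.197224) = 0.693147, so α = 0.693147/2.197224 ≈ 0.315.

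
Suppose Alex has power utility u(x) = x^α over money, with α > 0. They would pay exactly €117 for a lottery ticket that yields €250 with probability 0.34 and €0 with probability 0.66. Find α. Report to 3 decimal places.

α ≈ 1.421

Since u(0) = 0, the lottery's EU is 0.34·250^α.
Indifference: 117^α = 0.34·250^α, so (117/250)^α = 0.34.
Take logs: α = ln 0.34 / ln(117/250) ≈ 1.42082.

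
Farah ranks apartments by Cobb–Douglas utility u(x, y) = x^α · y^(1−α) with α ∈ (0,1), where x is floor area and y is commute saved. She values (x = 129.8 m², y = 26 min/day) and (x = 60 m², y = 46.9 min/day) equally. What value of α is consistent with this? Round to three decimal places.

Indifference: 129.8^α · 26^(1−α) = 60^α · 46.9^(1−α).
(129.8/60)^α = (46.9/26)^(1−α); take logs: α·ln(129.8/60) = (1−α)·ln(46.9/26), i.e. α·0.771650 = (1−α)·0.589921.
So α/(1−α) = (0.589921)/(0.771650) = 0.764493, and α = 0.764493/1.764493 ≈ 0.433.

α ≈ 0.433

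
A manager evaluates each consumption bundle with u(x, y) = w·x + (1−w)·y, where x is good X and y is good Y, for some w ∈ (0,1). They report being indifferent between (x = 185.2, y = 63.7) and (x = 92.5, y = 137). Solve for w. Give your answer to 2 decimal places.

w = 0.44

Equating utilities: w·185.2 + (1−w)·63.7 = w·92.5 + (1−w)·137.
w·(185.2−92.5) = (1−w)·(137−63.7), i.e. w·92.7 = (1−w)·73.3.
Hence w = 73.3/(92.7+73.3) = 73.3/166 = 0.44.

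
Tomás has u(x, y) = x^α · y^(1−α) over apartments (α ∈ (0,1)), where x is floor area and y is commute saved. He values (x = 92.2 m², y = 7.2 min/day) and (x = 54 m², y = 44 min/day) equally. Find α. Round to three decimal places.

The Cobb–Douglas utilities coincide, so 92.2^α·7.2^(1−α) = 54^α·44^(1−α).
(92.2/54)^α = (44/7.2)^(1−α); take logs: α·ln(92.2/54) = (1−α)·ln(44/7.2), i.e. α·0.534976 = (1−α)·1.810109.
Thus α·(2.345085) = 1.810109, so α = 1.810109/2.345085 ≈ 0.772.

α ≈ 0.772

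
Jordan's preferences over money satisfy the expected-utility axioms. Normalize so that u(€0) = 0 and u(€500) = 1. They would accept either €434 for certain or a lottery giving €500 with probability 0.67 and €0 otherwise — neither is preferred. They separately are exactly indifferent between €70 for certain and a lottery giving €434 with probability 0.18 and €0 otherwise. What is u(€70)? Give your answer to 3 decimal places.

0.121

First, u(€434) = 0.67·u(€500) + 0.33·u(€0) = 0.67.
Then u(€70) = 0.18·u(€434) + 0.82·u(€0) = 0.18·0.67 + 0.82·0.00 = 0.1206.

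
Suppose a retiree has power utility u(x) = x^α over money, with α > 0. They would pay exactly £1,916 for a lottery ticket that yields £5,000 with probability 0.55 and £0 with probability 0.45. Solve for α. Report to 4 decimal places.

Since u(0) = 0, the lottery's EU is 0.55·5000^α.
Setting u(1916) equal to that: 1916^α = 0.55·5000^α ⇒ (1916/5000)^α = 0.55.
Taking logs: α·ln(1916/5000) = ln(0.55), so α = -0.5978370 / -0.9591982 ≈ 0.6233.

α ≈ 0.6233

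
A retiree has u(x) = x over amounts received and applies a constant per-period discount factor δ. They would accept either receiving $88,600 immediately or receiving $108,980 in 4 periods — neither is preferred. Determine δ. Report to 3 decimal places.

δ ≈ 0.950

The payoff in 4 periods is discounted by δ^4, so u(88600) = δ^4·u(108980) and δ^4 = u(88600)/u(108980).
With u(x) = x: δ^4 = 88600/108980 = 0.81299.
Hence δ = (0.81299)^(1/4) = 0.94956.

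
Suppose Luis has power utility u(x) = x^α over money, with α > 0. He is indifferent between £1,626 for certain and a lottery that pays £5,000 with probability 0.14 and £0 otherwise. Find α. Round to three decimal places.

α ≈ 1.750

The lottery's expected utility is 0.14·u(5000) + 0.86·u(0) = 0.14·5000^α (since u(0) = 0 for α > 0).
Indifference: 1626^α = 0.14·5000^α, so (1626/5000)^α = 0.14.
α = ln(0.14) / ln(1626/5000) = -1.966113/-1.123315 ≈ 1.750.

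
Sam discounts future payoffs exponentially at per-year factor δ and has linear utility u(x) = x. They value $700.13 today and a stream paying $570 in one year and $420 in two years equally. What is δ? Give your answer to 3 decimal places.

δ ≈ 0.780

Equating present values: 700.13 = 570δ + 420δ².
Rearranged: 420δ² + 570δ − 700.13 = 0.
By the quadratic formula (taking the positive root), δ = (−570 + √1501118.40) / 840 ≈ 0.780.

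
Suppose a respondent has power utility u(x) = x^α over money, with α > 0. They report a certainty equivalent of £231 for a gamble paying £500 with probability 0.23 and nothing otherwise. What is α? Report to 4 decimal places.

α ≈ 1.9033

Since u(0) = 0, the lottery's EU is 0.23·500^α.
Setting u(231) equal to that: 231^α = 0.23·500^α ⇒ (231/500)^α = 0.23.
α = ln(0.23) / ln(231/500) = -1.4696760/-0.7721904 ≈ 1.9033.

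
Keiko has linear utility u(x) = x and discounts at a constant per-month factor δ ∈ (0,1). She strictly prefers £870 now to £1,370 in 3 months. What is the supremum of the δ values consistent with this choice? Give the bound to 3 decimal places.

δ < 0.860

The preference means 870 > δ^3·1370.
So δ^3 < 870/1370 = 0.63504; taking the cube root of both positive sides preserves the inequality.
δ < 0.63504^(1/3) = 0.860.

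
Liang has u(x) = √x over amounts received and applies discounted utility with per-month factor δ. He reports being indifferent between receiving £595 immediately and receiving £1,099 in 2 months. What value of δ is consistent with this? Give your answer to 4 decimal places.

Indifference means u(595) = δ^2 · u(1099), so δ^2 = u(595)/u(1099).
Since u(x) = √x, δ^2 = √(595/1099) = 0.73580.
So δ = 0.73580^(1/2) ≈ 0.8578.

δ ≈ 0.8578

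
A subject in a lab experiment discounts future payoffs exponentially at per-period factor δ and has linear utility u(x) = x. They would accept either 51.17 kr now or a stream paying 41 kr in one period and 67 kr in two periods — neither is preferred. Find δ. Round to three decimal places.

The stream is worth 41δ + 67δ² today, so 41δ + 67δ² = 51.17.
That is, 67δ² + 41δ − 51.17 = 0, a quadratic in δ.
By the quadratic formula (taking the positive root), δ = (−41 + √15394.56) / 134 ≈ 0.620.

δ ≈ 0.620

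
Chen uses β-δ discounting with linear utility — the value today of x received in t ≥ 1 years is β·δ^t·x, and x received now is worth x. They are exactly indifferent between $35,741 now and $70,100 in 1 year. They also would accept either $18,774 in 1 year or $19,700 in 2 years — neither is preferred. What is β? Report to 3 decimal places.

From the later pair, β·δ^1·18774 = β·δ^2·19700; dividing through, δ = 18774/19700 = 0.95299.
Now use the now-vs-future pair: 35741 = β·δ·70100 gives β = 35741/(0.95299·70100) ≈ 0.535.

β ≈ 0.535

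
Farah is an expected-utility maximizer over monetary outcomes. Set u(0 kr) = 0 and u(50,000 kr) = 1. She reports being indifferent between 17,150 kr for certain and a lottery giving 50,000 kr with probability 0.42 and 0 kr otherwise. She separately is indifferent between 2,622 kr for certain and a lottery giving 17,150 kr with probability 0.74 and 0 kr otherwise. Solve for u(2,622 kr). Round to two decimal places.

0.31

First, u(17,150 kr) = 0.42·u(50,000 kr) + 0.58·u(0 kr) = 0.42.
Then u(2,622 kr) = 0.74·u(17,150 kr) + 0.26·u(0 kr) = 0.74·0.42 + 0.26·0.00 = 0.3108.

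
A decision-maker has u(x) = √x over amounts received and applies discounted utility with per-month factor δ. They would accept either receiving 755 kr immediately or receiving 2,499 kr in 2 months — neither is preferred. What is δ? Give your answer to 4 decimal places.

The payoff in 2 months is discounted by δ^2, so u(755) = δ^2·u(2499) and δ^2 = u(755)/u(2499).
Since u(x) = √x, δ^2 = √(755/2499) = 0.54966.
So δ = 0.54966^(1/2) ≈ 0.7414.

δ ≈ 0.7414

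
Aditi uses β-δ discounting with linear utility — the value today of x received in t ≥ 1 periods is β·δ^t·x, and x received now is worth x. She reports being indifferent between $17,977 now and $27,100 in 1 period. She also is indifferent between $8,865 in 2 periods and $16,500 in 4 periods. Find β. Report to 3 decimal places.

β ≈ 0.905

Both payoffs in the second observation are in the future, so β drops out: δ^2·8865 = δ^4·16500 ⇒ δ^2 = 8865/16500 = 0.53727, so δ = 0.73299.
The first indifference: 17977 = β·δ·27100, so β = 17977/(δ·27100) = 17977/(0.73299·27100) ≈ 0.905.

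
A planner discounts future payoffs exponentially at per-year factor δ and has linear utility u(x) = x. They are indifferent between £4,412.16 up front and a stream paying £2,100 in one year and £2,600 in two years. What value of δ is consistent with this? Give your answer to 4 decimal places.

δ ≈ 0.9600

Equating present values: 4412.16 = 2100δ + 2600δ².
So 2600δ² + 2100δ − 4412.16 = 0.
By the quadratic formula (taking the positive root), δ = (−2100 + √50296464.00) / 5200 ≈ 0.9600.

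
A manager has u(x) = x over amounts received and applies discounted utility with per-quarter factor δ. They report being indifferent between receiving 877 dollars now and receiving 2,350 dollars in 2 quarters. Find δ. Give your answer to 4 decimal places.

The payoff in 2 quarters is discounted by δ^2, so u(877) = δ^2·u(2350) and δ^2 = u(877)/u(2350).
With u(x) = x: δ^2 = 877/2350 = 0.37319.
So δ = 0.37319^(1/2) ≈ 0.6109.

δ ≈ 0.6109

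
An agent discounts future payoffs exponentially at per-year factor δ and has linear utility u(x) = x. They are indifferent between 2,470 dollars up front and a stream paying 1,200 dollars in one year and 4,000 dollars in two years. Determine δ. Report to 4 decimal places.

Equating present values: 2470 = 1200δ + 4000δ².
Rearranged: 4000δ² + 1200δ − 2470 = 0.
The positive root is δ = [−1200 + √(1200² + 4·4000·2470)] / (2·4000) = (−1200 + 6400.000)/8000 ≈ 0.6500.

δ ≈ 0.6500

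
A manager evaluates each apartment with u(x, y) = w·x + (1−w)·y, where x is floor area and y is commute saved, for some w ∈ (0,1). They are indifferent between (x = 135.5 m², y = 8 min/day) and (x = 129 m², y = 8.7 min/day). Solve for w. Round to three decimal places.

Equating utilities: w·135.5 + (1−w)·8 = w·129 + (1−w)·8.7.
Collecting terms: w·6.5 = (1−w)·0.7.
So w/(1−w) = 0.7/6.5 = 0.1077, giving w = 0.7/(6.5+0.7) = 0.097.

w = 0.097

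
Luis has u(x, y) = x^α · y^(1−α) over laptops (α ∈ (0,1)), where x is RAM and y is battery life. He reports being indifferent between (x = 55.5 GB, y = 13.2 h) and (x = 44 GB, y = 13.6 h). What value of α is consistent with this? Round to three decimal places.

The Cobb–Douglas utilities coincide, so 55.5^α·13.2^(1−α) = 44^α·13.6^(1−α).
Taking logs: α·ln 55.5 + (1−α)·ln 13.2 = α·ln 44 + (1−α)·ln 13.6, i.e. α·0.232193 = (1−α)·0.029853.
So α/(1−α) = (0.029853)/(0.232193) = 0.128570, and α = 0.128570/1.128570 ≈ 0.114.

α ≈ 0.114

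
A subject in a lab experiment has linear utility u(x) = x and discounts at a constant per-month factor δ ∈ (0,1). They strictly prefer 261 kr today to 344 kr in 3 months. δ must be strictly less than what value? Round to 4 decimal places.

Under u(x) = x this choice says 261 > δ^3·344.
Hence δ^3 < 261/344 = 0.75872, and x ↦ x^(1/3) is increasing on (0,∞).
δ < (261/344)^(1/3) ≈ 0.9121.

δ < 0.9121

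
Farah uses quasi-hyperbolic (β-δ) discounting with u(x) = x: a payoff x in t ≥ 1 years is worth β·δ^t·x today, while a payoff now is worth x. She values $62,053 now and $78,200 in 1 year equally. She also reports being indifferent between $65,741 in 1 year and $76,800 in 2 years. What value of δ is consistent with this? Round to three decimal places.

Both payoffs in the second observation are in the future, so β drops out: δ^1·65741 = δ^2·76800 ⇒ δ = 65741/76800 = 0.85600.

δ ≈ 0.856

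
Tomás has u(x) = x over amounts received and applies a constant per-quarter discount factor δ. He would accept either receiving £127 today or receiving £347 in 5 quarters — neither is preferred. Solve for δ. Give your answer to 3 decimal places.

δ ≈ 0.818

Equating discounted utilities: u(127) = δ^5·u(347) ⇒ δ^5 = u(127)/u(347).
With u(x) = x: δ^5 = 127/347 = 0.36599.
So δ = 0.36599^(1/5) ≈ 0.818.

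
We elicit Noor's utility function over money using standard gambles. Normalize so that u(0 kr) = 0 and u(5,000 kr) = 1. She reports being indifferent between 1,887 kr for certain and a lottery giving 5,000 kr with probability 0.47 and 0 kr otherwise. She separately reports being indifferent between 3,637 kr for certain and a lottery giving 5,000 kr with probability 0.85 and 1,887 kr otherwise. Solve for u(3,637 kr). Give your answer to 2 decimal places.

From the first indifference, u(1,887 kr) = 0.47·u(5,000 kr) + 0.53·u(0 kr) = 0.47·1 + 0.53·0 = 0.47.
The second indifference gives u(3,637 kr) = 0.85·u(5,000 kr) + 0.15·u(1,887 kr) = 0.85·1.00 + 0.15·0.47 = 0.9205.

0.92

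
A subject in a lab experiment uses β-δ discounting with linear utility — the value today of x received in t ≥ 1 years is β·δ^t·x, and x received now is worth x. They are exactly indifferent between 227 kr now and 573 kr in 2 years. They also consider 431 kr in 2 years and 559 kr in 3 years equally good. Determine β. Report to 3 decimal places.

From the later pair, β·δ^2·431 = β·δ^3·559; dividing through, δ = 431/559 = 0.77102.
Now use the now-vs-future pair: 227 = β·δ^2·573 gives β = 227/(0.59447·573) ≈ 0.666.

β ≈ 0.666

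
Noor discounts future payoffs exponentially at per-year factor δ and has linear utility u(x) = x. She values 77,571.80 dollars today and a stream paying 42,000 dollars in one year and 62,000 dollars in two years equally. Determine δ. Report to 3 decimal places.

Present value of the stream is 42000·δ + 62000·δ². Indifference gives 42000δ + 62000δ² = 77571.80.
That is, 62000δ² + 42000δ − 77571.80 = 0, a quadratic in δ.
The positive root is δ = [−42000 + √(42000² + 4·62000·77571.80)] / (2·62000) = (−42000 + 144920.000)/124000 ≈ 0.830.

δ ≈ 0.830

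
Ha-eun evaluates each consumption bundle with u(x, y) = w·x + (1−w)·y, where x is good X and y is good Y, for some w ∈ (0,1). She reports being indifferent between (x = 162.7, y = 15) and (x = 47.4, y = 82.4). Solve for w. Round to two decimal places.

w = 0.37

Indifference: w·162.7 + (1−w)·15 = w·47.4 + (1−w)·82.4.
w·(162.7−47.4) = (1−w)·(82.4−15), i.e. w·115.3 = (1−w)·67.4.
Hence w = 67.4/(115.3+67.4) = 67.4/182.7 = 0.37.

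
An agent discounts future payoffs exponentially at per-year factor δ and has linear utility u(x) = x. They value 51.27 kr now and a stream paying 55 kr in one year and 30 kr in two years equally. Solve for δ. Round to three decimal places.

Present value of the stream is 55·δ + 30·δ². Indifference gives 55δ + 30δ² = 51.27.
Rearranged: 30δ² + 55δ − 51.27 = 0.
The positive root is δ = [−55 + √(55² + 4·30·51.27)] / (2·30) = (−55 + 95.799)/60 ≈ 0.680.

δ ≈ 0.680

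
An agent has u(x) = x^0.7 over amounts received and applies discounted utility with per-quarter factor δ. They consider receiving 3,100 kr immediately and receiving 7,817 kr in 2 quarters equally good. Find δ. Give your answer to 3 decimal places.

δ ≈ 0.723

Indifference means u(3100) = δ^2 · u(7817), so δ^2 = u(3100)/u(7817).
With u(x) = x^0.7: δ^2 = 3100^0.7/7817^0.7 = (3100/7817)^0.7 = 0.52339.
Hence δ = (0.52339)^(1/2) = 0.72346.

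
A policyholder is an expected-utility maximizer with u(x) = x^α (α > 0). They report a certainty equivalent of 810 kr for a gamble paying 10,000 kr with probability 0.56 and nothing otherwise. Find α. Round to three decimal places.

The lottery's expected utility is 0.56·u(10000) + 0.44·u(0) = 0.56·10000^α (since u(0) = 0 for α > 0).
Setting u(810) equal to that: 810^α = 0.56·10000^α ⇒ (810/10000)^α = 0.56.
α = ln(0.56) / ln(810/10000) = -0.579818/-2.513306 ≈ 0.231.

α ≈ 0.231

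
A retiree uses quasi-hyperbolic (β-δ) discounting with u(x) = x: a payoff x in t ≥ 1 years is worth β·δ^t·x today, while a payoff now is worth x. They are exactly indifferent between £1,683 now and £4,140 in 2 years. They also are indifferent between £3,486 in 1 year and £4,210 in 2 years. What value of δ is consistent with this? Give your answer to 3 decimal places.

Both payoffs in the second observation are in the future, so β drops out: δ^1·3486 = δ^2·4210 ⇒ δ = 3486/4210 = 0.82803.

δ ≈ 0.828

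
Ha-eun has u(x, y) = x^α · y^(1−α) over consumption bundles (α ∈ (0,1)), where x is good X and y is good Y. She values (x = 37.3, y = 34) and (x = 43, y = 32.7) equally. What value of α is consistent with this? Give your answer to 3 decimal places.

Indifference: 37.3^α · 34^(1−α) = 43^α · 32.7^(1−α).
Taking logs: α·ln 37.3 + (1−α)·ln 34 = α·ln 43 + (1−α)·ln 32.7, i.e. α·-0.142207 = (1−α)·-0.038985.
So α/(1−α) = (-0.038985)/(-0.142207) = 0.274143, and α = 0.274143/1.274143 ≈ 0.215.

α ≈ 0.215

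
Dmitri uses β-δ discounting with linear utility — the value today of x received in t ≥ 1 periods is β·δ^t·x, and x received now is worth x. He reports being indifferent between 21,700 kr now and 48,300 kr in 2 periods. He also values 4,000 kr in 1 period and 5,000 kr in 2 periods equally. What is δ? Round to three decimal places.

Both payoffs in the second observation are in the future, so β drops out: δ^1·4000 = δ^2·5000 ⇒ δ = 4000/5000 = 0.80000.

δ ≈ 0.800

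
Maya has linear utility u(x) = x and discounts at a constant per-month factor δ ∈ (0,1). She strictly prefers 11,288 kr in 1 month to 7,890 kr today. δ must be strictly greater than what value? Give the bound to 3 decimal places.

Under u(x) = x this choice says 7890 < δ·11288.
So δ > 7890/11288 = 0.69897.

δ > 0.699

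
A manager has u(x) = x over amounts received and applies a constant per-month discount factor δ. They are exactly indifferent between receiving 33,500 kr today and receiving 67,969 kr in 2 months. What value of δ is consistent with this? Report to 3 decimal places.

The payoff in 2 months is discounted by δ^2, so u(33500) = δ^2·u(67969) and δ^2 = u(33500)/u(67969).
With u(x) = x: δ^2 = 33500/67969 = 0.49287.
Taking the square root: δ = 0.49287^(1/2) ≈ 0.702.

δ ≈ 0.702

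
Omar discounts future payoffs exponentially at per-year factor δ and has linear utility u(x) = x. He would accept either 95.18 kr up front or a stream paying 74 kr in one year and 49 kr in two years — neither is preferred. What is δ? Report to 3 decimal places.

Present value of the stream is 74·δ + 49·δ². Indifference gives 74δ + 49δ² = 95.18.
So 49δ² + 74δ − 95.18 = 0.
δ = (−74 + √(74² + 4·49·95.18)) / (2·49) = (−74 + √24131.28) / 98 ≈ 0.830.

δ ≈ 0.830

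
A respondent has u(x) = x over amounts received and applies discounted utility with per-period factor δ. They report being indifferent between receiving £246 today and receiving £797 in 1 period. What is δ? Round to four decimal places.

δ ≈ 0.3087

Indifference means u(246) = δ · u(797), so δ = u(246)/u(797).
With u(x) = x: δ = 246/797 = 0.30866.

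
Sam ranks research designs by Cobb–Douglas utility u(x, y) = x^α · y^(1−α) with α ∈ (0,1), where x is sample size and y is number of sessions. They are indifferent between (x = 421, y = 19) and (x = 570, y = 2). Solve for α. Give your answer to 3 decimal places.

α ≈ 0.881

Set the two utilities equal: 421^α·19^(1−α) = 570^α·2^(1−α).
Rearrange to (421/570)^α = (2/19)^(1−α) and take logs: α·-0.303004 = (1−α)·-2.251292.
With A = -0.303004 and B = -2.251292: α·A = (1−α)·B, so α = B/(A+B) = -2.251292/-2.554296 ≈ 0.881.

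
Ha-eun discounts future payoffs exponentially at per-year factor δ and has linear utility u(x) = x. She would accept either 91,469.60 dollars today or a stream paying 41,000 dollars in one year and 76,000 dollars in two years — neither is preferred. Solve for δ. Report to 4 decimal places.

Equating present values: 91469.60 = 41000δ + 76000δ².
That is, 76000δ² + 41000δ − 91469.60 = 0, a quadratic in δ.
By the quadratic formula (taking the positive root), δ = (−41000 + √29487758400.00) / 152000 ≈ 0.8600.

δ ≈ 0.8600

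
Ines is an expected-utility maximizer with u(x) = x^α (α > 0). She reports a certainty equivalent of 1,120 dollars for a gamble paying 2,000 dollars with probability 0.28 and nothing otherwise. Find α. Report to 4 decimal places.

α ≈ 2.1955

The lottery's expected utility is 0.28·u(2000) + 0.72·u(0) = 0.28·2000^α (since u(0) = 0 for α > 0).
Setting u(1120) equal to that: 1120^α = 0.28·2000^α ⇒ (1120/2000)^α = 0.28.
α = ln(0.28) / ln(1120/2000) = -1.2729657/-0.5798185 ≈ 2.1955.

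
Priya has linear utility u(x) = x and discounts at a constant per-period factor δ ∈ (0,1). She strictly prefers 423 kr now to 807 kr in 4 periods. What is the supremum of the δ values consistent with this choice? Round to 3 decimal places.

δ < 0.851

Under u(x) = x this choice says 423 > δ^4·807.
So δ^4 < 423/807 = 0.52416; taking the 4th root of both positive sides preserves the inequality.
δ < (423/807)^(1/4) ≈ 0.851.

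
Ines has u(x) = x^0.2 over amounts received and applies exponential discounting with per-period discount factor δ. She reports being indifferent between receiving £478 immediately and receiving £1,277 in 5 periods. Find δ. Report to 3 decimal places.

The payoff in 5 periods is discounted by δ^5, so u(478) = δ^5·u(1277) and δ^5 = u(478)/u(1277).
Since u(x) = x^0.2, δ^5 = (478/1277)^0.2 = 0.37431^0.2 = 0.82158.
So δ = 0.82158^(1/5) ≈ 0.961.

δ ≈ 0.961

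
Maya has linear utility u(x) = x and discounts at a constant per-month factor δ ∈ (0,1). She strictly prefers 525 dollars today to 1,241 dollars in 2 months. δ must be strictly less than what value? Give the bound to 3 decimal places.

δ < 0.650

The preference means 525 > δ^2·1241.
Dividing by 1241: δ^2 < 0.42305. Both sides are positive, so the square root keeps the direction.
δ < (525/1241)^(1/2) ≈ 0.650.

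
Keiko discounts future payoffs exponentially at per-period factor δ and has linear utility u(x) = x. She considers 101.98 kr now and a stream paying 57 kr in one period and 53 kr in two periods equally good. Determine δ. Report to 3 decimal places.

δ ≈ 0.950

Equating present values: 101.98 = 57δ + 53δ².
So 53δ² + 57δ − 101.98 = 0.
The positive root is δ = [−57 + √(57² + 4·53·101.98)] / (2·53) = (−57 + 157.698)/106 ≈ 0.950.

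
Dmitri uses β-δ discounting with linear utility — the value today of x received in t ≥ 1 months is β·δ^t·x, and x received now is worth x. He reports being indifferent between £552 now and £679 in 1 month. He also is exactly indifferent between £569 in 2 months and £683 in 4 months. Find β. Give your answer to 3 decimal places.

β ≈ 0.891

From the later pair, β·δ^2·569 = β·δ^4·683; dividing through, δ^2 = 569/683 = 0.83309, so δ = 0.91274.
Now use the now-vs-future pair: 552 = β·δ·679 gives β = 552/(0.91274·679) ≈ 0.891.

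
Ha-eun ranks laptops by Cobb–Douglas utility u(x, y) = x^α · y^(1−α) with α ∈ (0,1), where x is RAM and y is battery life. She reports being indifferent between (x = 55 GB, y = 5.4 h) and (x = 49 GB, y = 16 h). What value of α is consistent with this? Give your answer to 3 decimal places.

α ≈ 0.904

Indifference: 55^α · 5.4^(1−α) = 49^α · 16^(1−α).
Rearrange to (55/49)^α = (16/5.4)^(1−α) and take logs: α·0.115513 = (1−α)·1.086190.
Thus α·(1.201703) = 1.086190, so α = 1.086190/1.201703 ≈ 0.904.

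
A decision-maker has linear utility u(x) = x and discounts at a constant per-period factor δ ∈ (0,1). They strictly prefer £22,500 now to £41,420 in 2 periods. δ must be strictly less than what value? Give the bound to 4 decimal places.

The preference means 22500 > δ^2·41420.
Hence δ^2 < 22500/41420 = 0.54322, and x ↦ x^(1/2) is increasing on (0,∞).
δ < (22500/41420)^(1/2) ≈ 0.7370.

δ < 0.7370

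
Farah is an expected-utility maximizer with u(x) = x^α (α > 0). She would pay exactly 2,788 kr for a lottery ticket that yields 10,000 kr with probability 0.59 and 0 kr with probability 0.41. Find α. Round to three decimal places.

Since u(0) = 0, the lottery's EU is 0.59·10000^α.
Setting u(2788) equal to that: 2788^α = 0.59·10000^α ⇒ (2788/10000)^α = 0.59.
α = ln(0.59) / ln(2788/10000) = -0.527633/-1.277261 ≈ 0.413.

α ≈ 0.413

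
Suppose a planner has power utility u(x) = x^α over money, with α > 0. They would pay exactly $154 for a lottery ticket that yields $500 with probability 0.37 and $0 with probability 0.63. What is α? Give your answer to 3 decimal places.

α ≈ 0.844

Since u(0) = 0, the lottery's EU is 0.37·500^α.
Equating: 154^α = 0.37·500^α, i.e. 0.3080^α = 0.37.
α = ln(0.37) / ln(154/500) = -0.994252/-1.177655 ≈ 0.844.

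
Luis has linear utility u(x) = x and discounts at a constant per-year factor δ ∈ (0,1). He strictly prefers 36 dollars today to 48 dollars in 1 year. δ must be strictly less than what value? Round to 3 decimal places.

Comparing present values: 36 > δ·48.
So δ < 36/48 = 0.75000.

δ < 0.750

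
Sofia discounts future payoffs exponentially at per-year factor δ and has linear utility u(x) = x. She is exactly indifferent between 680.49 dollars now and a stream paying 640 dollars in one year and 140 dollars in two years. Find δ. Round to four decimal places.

δ ≈ 0.8900

The stream is worth 640δ + 140δ² today, so 640δ + 140δ² = 680.49.
That is, 140δ² + 640δ − 680.49 = 0, a quadratic in δ.
The positive root is δ = [−640 + √(640² + 4·140·680.49)] / (2·140) = (−640 + 889.199)/280 ≈ 0.8900.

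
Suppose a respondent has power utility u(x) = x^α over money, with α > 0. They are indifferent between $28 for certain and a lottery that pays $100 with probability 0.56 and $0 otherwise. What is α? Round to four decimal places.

EU(lottery) = 0.56·100^α + 0.44·0 = 0.56·100^α.
Equating: 28^α = 0.56·100^α, i.e. 0.2800^α = 0.56.
Taking logs: α·ln(28/100) = ln(0.56), so α = -0.5798185 / -1.2729657 ≈ 0.4555.

α ≈ 0.4555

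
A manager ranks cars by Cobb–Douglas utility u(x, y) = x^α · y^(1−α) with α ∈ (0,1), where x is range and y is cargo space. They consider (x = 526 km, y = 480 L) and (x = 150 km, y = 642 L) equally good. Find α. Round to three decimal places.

α ≈ 0.188

Indifference: 526^α · 480^(1−α) = 150^α · 642^(1−α).
(526/150)^α = (642/480)^(1−α); take logs: α·ln(526/150) = (1−α)·ln(642/480), i.e. α·1.254666 = (1−α)·0.290802.
With A = 1.254666 and B = 0.290802: α·A = (1−α)·B, so α = B/(A+B) = 0.290802/1.545468 ≈ 0.188.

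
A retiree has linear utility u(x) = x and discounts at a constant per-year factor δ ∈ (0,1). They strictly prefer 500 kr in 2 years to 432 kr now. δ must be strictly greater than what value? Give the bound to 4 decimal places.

The preference means 432 < δ^2·500.
Hence δ^2 > 432/500 = 0.86400, and x ↦ x^(1/2) is increasing on (0,∞).
δ > (432/500)^(1/2) ≈ 0.9295.

δ > 0.9295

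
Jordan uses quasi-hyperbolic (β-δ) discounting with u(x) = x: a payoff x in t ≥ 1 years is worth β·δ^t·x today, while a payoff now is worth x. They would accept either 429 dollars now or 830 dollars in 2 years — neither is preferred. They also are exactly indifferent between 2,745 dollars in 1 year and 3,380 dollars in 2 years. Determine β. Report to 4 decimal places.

Both payoffs in the second observation are in the future, so β drops out: δ^1·2745 = δ^2·3380 ⇒ δ = 2745/3380 = 0.81213.
Substituting δ into 429 = β·δ^2·830: β = 429/(547.431) ≈ 0.7837.

β ≈ 0.7837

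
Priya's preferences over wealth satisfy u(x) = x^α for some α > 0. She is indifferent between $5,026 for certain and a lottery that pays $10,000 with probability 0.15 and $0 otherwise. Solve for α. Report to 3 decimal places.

α ≈ 2.758

EU(lottery) = 0.15·10000^α + 0.85·0 = 0.15·10000^α.
Setting u(5026) equal to that: 5026^α = 0.15·10000^α ⇒ (5026/10000)^α = 0.15.
Take logs: α = ln 0.15 / ln(5026/10000) ≈ 2.75760.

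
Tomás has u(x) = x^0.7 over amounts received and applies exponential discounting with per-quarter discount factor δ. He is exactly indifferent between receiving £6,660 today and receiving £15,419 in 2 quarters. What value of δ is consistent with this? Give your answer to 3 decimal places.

δ ≈ 0.745

Equating discounted utilities: u(6660) = δ^2·u(15419) ⇒ δ^2 = u(6660)/u(15419).
Since u(x) = x^0.7, δ^2 = (6660/15419)^0.7 = 0.43193^0.7 = 0.55564.
Taking the square root: δ = 0.55564^(1/2) ≈ 0.745.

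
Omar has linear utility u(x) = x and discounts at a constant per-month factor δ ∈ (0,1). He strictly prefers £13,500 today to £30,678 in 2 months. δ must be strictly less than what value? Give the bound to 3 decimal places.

δ < 0.663

The preference means 13500 > δ^2·30678.
Dividing by 30678: δ^2 < 0.44005. Both sides are positive, so the square root keeps the direction.
δ < (13500/30678)^(1/2) ≈ 0.663.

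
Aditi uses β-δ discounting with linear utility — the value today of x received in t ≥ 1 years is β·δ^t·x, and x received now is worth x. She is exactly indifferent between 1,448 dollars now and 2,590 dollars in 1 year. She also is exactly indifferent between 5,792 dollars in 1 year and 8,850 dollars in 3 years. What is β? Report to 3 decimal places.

β ≈ 0.691

Both payoffs in the second observation are in the future, so β drops out: δ^1·5792 = δ^3·8850 ⇒ δ^2 = 5792/8850 = 0.65446, so δ = 0.80899.
Substituting δ into 1448 = β·δ·2590: β = 1448/(2095.282) ≈ 0.691.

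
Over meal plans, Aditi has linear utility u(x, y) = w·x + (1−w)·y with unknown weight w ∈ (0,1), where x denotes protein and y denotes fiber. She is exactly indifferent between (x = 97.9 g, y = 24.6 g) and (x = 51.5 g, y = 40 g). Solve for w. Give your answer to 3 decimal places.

w = 0.249

Indifference: w·97.9 + (1−w)·24.6 = w·51.5 + (1−w)·40.
w·(97.9−51.5) = (1−w)·(40−24.6), i.e. w·46.4 = (1−w)·15.4.
The marginal rate of substitution is 15.4/46.4, so w = 15.4/(46.4+15.4) = 0.249.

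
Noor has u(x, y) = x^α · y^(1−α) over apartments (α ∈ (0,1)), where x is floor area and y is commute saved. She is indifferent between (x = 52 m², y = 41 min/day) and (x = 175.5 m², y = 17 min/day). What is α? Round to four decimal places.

Set the two utilities equal: 52^α·41^(1−α) = 175.5^α·17^(1−α).
Taking logs: α·ln 52 + (1−α)·ln 41 = α·ln 175.5 + (1−α)·ln 17, i.e. α·-1.2163953 = (1−α)·-0.8803587.
So α/(1−α) = (-0.8803587)/(-1.2163953) = 0.7237439, and α = 0.7237439/1.7237439 ≈ 0.4199.

α ≈ 0.4199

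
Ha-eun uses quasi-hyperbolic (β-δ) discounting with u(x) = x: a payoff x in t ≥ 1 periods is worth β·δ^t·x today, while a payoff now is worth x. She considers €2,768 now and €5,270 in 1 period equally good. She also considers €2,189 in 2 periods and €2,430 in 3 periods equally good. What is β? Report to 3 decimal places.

β ≈ 0.583

From the later pair, β·δ^2·2189 = β·δ^3·2430; dividing through, δ = 2189/2430 = 0.90082.
Substituting δ into 2768 = β·δ·5270: β = 2768/(4747.337) ≈ 0.583.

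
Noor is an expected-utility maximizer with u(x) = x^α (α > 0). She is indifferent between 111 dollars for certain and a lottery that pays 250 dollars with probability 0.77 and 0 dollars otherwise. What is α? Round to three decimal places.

α ≈ 0.322

The lottery's expected utility is 0.77·u(250) + 0.23·u(0) = 0.77·250^α (since u(0) = 0 for α > 0).
Setting u(111) equal to that: 111^α = 0.77·250^α ⇒ (111/250)^α = 0.77.
Taking logs: α·ln(111/250) = ln(0.77), so α = -0.261365 / -0.811931 ≈ 0.322.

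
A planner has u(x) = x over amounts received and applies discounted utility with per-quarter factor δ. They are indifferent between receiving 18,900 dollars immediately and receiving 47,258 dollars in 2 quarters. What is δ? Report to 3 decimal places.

δ ≈ 0.632

Indifference means u(18900) = δ^2 · u(47258), so δ^2 = u(18900)/u(47258).
With u(x) = x: δ^2 = 18900/47258 = 0.39993.
Taking the square root: δ = 0.39993^(1/2) ≈ 0.632.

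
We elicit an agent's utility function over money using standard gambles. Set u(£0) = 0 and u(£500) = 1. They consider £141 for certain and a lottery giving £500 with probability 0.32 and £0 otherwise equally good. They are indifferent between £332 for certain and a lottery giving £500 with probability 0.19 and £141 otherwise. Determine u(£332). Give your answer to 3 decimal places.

0.449

From the first indifference, u(£141) = 0.32·u(£500) + 0.68·u(£0) = 0.32·1 + 0.68·0 = 0.32.
Then u(£332) = 0.19·u(£500) + 0.81·u(£141) = 0.19·1.00 + 0.81·0.32 = 0.4492.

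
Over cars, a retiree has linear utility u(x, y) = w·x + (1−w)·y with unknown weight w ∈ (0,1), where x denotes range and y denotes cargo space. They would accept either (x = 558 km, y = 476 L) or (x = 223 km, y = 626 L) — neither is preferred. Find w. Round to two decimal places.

w = 0.31

u(558,476) = u(223,626) means w·558 + (1−w)·476 = w·223 + (1−w)·626.
w·(558−223) = (1−w)·(626−476), i.e. w·335 = (1−w)·150.
The marginal rate of substitution is 150/335, so w = 150/(335+150) = 0.31.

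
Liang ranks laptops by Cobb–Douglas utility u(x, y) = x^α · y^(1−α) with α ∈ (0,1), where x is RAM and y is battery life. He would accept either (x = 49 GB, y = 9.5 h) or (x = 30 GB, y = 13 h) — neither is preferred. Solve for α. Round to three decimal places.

Indifference: 49^α · 9.5^(1−α) = 30^α · 13^(1−α).
Taking logs: α·ln 49 + (1−α)·ln 9.5 = α·ln 30 + (1−α)·ln 13, i.e. α·0.490623 = (1−α)·0.313658.
Thus α·(0.804281) = 0.313658, so α = 0.313658/0.804281 ≈ 0.390.

α ≈ 0.390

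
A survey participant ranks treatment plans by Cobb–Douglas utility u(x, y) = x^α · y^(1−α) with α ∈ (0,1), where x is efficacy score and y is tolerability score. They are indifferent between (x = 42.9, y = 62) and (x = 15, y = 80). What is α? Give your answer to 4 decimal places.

Set the two utilities equal: 42.9^α·62^(1−α) = 15^α·80^(1−α).
Taking logs: α·ln 42.9 + (1−α)·ln 62 = α·ln 15 + (1−α)·ln 80, i.e. α·1.0508216 = (1−α)·0.2548922.
With A = 1.0508216 and B = 0.2548922: α·A = (1−α)·B, so α = B/(A+B) = 0.2548922/1.3057138 ≈ 0.1952.

α ≈ 0.1952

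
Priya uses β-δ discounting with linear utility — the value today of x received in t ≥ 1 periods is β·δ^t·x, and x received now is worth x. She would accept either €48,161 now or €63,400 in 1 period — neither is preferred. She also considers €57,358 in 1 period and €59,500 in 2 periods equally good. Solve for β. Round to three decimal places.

From the later pair, β·δ^1·57358 = β·δ^2·59500; dividing through, δ = 57358/59500 = 0.96400.
The first indifference: 48161 = β·δ·63400, so β = 48161/(δ·63400) = 48161/(0.96400·63400) ≈ 0.788.

β ≈ 0.788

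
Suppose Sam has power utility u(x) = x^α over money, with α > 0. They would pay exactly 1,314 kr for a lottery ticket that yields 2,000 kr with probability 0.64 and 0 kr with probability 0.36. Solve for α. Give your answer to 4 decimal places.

Since u(0) = 0, the lottery's EU is 0.64·2000^α.
Setting u(1314) equal to that: 1314^α = 0.64·2000^α ⇒ (1314/2000)^α = 0.64.
Take logs: α = ln 0.64 / ln(1314/2000) ≈ 1.062408.

α ≈ 1.0624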